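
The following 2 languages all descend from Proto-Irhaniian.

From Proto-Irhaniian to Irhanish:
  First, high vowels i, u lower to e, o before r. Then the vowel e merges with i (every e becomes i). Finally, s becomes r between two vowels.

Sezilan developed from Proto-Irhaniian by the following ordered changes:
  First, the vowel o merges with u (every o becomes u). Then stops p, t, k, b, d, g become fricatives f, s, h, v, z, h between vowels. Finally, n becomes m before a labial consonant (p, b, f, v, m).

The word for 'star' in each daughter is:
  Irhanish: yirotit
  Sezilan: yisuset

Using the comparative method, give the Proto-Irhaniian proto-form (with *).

Position 6: Irhanish has i, Sezilan has e. Sezilan preserves e here (none of its changes turn any other segment into e), so the proto-segment is *e.
Position 5: Irhanish has t, Sezilan has s. Irhanish preserves t here (none of its changes turn any other segment into t), so the proto-segment is *t.
Position 3: Irhanish has r, Sezilan has s. Taking the neighbouring segments as reconstructed: Irhanish r could go back to *s or *r; Sezilan s could go back to *t or *s — the one source consistent with every daughter is *s.
Continuing position by position gives *yisotet; check it forward:
Irhanish: *yisotet
  yisotet (rule 1 does not apply)
  yisotet → yisotit   [vowel merger]
  yisotit → yirotit   [rhotacism]
  giving Irhanish yirotit.
Sezilan: start from *yisotet.
  rule 1 (vowel merger): yisotet → yisutet
  rule 2 (intervocalic lenition): yisutet → yisuset
  rule 3: no change — yisuset
  ⇒ Sezilan yisuset
Only *yisotet yields all of Irhanish yirotit, Sezilan yisuset.

*yisotet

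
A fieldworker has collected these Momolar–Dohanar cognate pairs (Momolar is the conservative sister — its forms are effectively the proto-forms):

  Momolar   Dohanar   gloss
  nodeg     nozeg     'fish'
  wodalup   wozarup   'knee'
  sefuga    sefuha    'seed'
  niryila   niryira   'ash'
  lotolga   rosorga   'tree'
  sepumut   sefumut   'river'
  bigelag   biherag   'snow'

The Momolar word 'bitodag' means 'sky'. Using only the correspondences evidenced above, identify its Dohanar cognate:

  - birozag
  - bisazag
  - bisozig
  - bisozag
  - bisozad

lotolga ~ rosorga — Momolar t corresponds to Dohanar s between vowels (before a back vowel).
wodalup ~ wozarup — Momolar d corresponds to Dohanar z between vowels (before a back vowel).
Applying these to Momolar 'bitodag':
  bitodag → bisodag   (t→s between vowels (before a back vowel))
  bisodag → bisozag   (d→z between vowels (before a back vowel))
So the Dohanar cognate is 'bisozag'.

bisozag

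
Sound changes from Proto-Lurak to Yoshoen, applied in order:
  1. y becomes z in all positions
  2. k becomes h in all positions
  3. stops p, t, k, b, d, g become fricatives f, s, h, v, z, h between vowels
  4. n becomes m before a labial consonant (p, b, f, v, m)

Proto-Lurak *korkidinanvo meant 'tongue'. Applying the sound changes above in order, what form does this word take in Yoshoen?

Yoshoen: *korkidinanvo
  korkidinanvo (rule 1 does not apply)
  korkidinanvo → horhidinanvo   [unconditioned shift]
  horhidinanvo → horhizinanvo   [intervocalic lenition]
  horhizinanvo → horhizinamvo   [nasal place assimilation]
  giving Yoshoen horhizinamvo.

horhizinamvo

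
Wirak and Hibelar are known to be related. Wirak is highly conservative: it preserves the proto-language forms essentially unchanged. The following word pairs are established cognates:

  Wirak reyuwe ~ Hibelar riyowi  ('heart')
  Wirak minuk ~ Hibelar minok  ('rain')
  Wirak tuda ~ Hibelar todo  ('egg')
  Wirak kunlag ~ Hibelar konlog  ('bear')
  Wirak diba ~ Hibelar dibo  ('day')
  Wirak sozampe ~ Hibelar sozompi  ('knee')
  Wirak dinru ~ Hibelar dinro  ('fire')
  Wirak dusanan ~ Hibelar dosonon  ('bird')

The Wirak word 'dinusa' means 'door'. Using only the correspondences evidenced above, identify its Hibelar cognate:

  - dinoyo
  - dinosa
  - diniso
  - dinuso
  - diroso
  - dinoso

reyuwe ~ riyowi, minuk ~ minok — Wirak u corresponds to Hibelar o after a consonant, before a consonant other than r, m, n, p, b, f, v.
tuda ~ todo, diba ~ dibo — Wirak a corresponds to Hibelar o word-finally.
Applying these to Wirak 'dinusa':
  dinusa → dinosa   (u→o after a consonant, before a consonant other than r, m, n, p, b, f, v)
  dinosa → dinoso   (a→o word-finally)
So the Hibelar cognate is 'dinoso'.

dinoso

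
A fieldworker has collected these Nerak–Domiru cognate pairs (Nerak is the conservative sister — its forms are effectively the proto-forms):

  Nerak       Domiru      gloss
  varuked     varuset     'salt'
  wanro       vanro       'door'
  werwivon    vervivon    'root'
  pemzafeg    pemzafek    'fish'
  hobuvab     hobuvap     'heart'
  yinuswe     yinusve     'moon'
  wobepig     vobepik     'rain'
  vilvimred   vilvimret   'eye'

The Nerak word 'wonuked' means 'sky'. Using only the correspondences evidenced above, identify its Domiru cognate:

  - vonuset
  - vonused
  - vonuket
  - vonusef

vonuset

wobepig ~ vobepik — Nerak w corresponds to Domiru v word-initially before a back vowel.
varuked ~ varuset — Nerak k corresponds to Domiru s between vowels (before a front vowel).
varuked ~ varuset, vilvimred ~ vilvimret — Nerak d corresponds to Domiru t word-finally.
Applying these to Nerak 'wonuked':
  wonuked → vonuked   (w→v word-initially before a back vowel)
  vonuked → vonused   (k→s between vowels (before a front vowel))
  vonused → vonuset   (d→t word-finally)
So the Domiru cognate is 'vonuset'.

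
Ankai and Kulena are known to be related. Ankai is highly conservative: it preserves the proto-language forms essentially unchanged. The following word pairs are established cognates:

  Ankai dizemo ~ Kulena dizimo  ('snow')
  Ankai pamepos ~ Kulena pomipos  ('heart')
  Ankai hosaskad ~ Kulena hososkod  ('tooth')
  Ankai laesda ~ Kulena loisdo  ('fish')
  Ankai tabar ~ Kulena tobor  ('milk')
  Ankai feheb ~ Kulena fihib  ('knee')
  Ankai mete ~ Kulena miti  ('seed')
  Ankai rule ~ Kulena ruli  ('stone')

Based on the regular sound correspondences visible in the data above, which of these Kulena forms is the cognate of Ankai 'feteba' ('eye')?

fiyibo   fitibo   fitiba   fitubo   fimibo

fitibo

feheb ~ fihib, mete ~ miti — Ankai e corresponds to Kulena i after a consonant, before a consonant other than r, m, n, p, b, f, v.
feheb ~ fihib — Ankai e corresponds to Kulena i after a consonant, before a labial obstruent.
laesda ~ loisdo — Ankai a corresponds to Kulena o word-finally.
Applying these to Ankai 'feteba':
  feteba → fiteba   (e→i after a consonant, before a consonant other than r, m, n, p, b, f, v)
  fiteba → fitiba   (e→i after a consonant, before a labial obstruent)
  fitiba → fitibo   (a→o word-finally)
So the Kulena cognate is 'fitibo'.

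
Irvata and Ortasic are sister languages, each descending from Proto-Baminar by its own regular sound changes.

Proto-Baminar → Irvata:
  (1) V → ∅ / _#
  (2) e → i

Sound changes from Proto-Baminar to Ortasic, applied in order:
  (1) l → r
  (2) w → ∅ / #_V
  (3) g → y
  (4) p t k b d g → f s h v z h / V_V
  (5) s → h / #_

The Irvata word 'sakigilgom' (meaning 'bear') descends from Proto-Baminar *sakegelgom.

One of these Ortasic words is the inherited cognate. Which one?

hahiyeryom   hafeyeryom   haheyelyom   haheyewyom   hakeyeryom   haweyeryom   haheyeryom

Ortasic: start from *sakegelgom.
  rule 1 (unconditioned shift): sakegelgom → sakegergom
  rule 2: no change — sakegergom
  rule 3 (unconditioned shift): sakegergom → sakeyeryom
  rule 4 (intervocalic lenition): sakeyeryom → saheyeryom
  rule 5 (debuccalisation): saheyeryom → haheyeryom
  ⇒ Ortasic haheyeryom
Among the options, 'haheyeryom' alone shows every Ortasic change applied in order.

haheyeryom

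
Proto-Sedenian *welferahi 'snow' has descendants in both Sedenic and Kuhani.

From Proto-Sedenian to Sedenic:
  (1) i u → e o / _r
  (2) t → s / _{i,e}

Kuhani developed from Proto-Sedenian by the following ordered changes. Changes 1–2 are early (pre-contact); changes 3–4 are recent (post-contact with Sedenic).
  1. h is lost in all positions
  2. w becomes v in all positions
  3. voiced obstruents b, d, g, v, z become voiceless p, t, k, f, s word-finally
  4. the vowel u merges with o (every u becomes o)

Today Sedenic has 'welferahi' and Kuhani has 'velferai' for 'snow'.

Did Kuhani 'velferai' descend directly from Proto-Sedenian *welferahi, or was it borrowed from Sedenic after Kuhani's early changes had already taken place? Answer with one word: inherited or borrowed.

If inherited, *welferahi would pass through all of Kuhani's changes:
Kuhani: *welferahi > welferai > velferai  (by h-loss, unconditioned shift)
If borrowed from Sedenic 'welferahi' after the early changes, it would undergo only the recent ones:
  rule 3 (final devoicing): no change (welferahi)
  rule 4 (vowel merger): no change (welferahi)
  ⇒ as a loan: welferahi
Kuhani 'velferai' matches the inherited outcome exactly, so it is an inherited cognate, not a loan.

inherited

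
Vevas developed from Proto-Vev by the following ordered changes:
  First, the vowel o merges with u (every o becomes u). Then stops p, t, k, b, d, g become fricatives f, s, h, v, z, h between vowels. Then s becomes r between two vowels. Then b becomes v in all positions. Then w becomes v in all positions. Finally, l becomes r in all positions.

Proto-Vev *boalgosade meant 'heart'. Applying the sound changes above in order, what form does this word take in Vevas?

vuarguraze

Vevas: *boalgosade
  boalgosade → bualgusade   [vowel merger]
  bualgusade → bualgusaze   [intervocalic lenition]
  bualgusaze → bualguraze   [rhotacism]
  bualguraze → vualguraze   [unconditioned shift]
  vualguraze (rule 5 does not apply)
  vualguraze → vuarguraze   [unconditioned shift]
  giving Vevas vuarguraze.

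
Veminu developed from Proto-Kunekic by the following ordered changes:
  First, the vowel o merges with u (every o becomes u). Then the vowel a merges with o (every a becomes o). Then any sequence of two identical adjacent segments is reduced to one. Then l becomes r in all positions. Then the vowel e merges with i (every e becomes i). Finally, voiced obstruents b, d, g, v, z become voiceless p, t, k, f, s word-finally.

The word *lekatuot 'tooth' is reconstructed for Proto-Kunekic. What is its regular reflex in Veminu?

rikotut

Veminu: *lekatuot
  lekatuot → lekatuut   [vowel merger]
  lekatuut → lekotuut   [vowel merger]
  lekotuut → lekotut   [degemination]
  lekotut → rekotut   [unconditioned shift]
  rekotut → rikotut   [vowel merger]
  rikotut (rule 6 does not apply)
  giving Veminu rikotut.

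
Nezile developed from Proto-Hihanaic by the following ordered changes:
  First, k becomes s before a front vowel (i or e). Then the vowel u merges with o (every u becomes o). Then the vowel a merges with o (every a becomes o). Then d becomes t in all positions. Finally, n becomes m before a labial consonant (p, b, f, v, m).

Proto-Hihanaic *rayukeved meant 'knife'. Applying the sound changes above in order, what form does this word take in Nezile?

royosevet

Nezile: *rayukeved > rayuseved > rayoseved > royoseved > royosevet  (by palatalisation, vowel merger, vowel merger, unconditioned shift)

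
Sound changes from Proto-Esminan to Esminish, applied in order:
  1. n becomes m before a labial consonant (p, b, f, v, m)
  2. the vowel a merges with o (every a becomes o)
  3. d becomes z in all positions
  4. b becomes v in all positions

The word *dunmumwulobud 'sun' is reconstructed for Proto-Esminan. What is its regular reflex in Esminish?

zummumwulovuz

Esminish: *dunmumwulobud > dummumwulobud > zummumwulobuz > zummumwulovuz  (by nasal place assimilation, unconditioned shift, unconditioned shift)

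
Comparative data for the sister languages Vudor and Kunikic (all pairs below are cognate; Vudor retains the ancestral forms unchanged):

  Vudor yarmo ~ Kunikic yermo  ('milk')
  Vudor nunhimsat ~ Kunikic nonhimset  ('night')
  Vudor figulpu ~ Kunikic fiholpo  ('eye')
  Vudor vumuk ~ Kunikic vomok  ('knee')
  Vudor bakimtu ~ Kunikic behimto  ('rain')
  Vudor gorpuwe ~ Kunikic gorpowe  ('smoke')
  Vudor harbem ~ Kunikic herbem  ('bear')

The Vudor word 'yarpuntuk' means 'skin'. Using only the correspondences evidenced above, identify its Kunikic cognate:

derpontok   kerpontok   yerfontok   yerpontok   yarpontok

yarmo ~ yermo, harbem ~ herbem — Vudor a corresponds to Kunikic e after a consonant, before r.
nunhimsat ~ nonhimset — Vudor u corresponds to Kunikic o after a consonant, before a nasal.
figulpu ~ fiholpo, vumuk ~ vomok — Vudor u corresponds to Kunikic o after a consonant, before a consonant other than r, m, n, p, b, f, v.
Applying these to Vudor 'yarpuntuk':
  yarpuntuk → yerpuntuk   (a→e after a consonant, before r)
  yerpuntuk → yerpontuk   (u→o after a consonant, before a nasal)
  yerpontuk → yerpontok   (u→o after a consonant, before a consonant other than r, m, n, p, b, f, v)
So the Kunikic cognate is 'yerpontok'.

yerpontok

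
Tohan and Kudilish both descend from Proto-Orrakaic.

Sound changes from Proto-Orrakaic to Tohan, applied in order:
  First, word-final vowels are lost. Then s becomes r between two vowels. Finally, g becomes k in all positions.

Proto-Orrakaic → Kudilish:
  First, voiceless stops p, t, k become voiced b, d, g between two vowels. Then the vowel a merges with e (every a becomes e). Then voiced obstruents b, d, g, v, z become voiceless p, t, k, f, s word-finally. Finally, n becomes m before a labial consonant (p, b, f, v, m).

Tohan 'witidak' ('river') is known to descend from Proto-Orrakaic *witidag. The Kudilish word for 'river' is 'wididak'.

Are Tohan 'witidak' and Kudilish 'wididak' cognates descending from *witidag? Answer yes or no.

no

Derive the expected Kudilish reflex of *witidag:
Kudilish: start from *witidag.
  rule 1 (intervocalic voicing): witidag → wididag
  rule 2 (vowel merger): wididag → widideg
  rule 3 (final devoicing): widideg → wididek
  rule 4: no change — wididek
  ⇒ Kudilish wididek
The regular Kudilish reflex would be 'wididek', but the attested form is 'wididak'. The correspondence is irregular, so they are not cognates (the Kudilish form has a different source).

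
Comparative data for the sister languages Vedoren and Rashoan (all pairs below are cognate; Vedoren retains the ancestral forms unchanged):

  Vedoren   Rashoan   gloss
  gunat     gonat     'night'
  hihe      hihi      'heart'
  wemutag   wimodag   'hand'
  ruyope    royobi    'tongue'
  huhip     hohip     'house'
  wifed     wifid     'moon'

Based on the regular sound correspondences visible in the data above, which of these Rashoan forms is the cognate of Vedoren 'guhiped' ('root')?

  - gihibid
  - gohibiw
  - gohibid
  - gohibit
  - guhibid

wemutag ~ wimodag, ruyope ~ royobi — Vedoren u corresponds to Rashoan o after a consonant, before a consonant other than r, m, n, p, b, f, v.
ruyope ~ royobi — Vedoren p corresponds to Rashoan b between vowels (before a front vowel).
wifed ~ wifid — Vedoren e corresponds to Rashoan i after a consonant, before a consonant other than r, m, n, p, b, f, v.
Applying these to Vedoren 'guhiped':
  guhiped → gohiped   (u→o after a consonant, before a consonant other than r, m, n, p, b, f, v)
  gohiped → gohibed   (p→b between vowels (before a front vowel))
  gohibed → gohibid   (e→i after a consonant, before a consonant other than r, m, n, p, b, f, v)
So the Rashoan cognate is 'gohibid'.

gohibid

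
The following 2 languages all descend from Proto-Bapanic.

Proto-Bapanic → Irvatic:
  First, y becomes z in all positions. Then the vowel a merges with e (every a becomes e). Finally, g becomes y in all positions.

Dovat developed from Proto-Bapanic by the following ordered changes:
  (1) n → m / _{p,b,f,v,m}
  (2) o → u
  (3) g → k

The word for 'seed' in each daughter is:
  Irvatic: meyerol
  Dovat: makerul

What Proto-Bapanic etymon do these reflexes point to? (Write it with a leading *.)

Position 6: Irvatic has o, Dovat has u. Irvatic preserves o here (none of its changes turn any other segment into o), so the proto-segment is *o.
Position 3: Irvatic has y, Dovat has k. In Irvatic, y can only continue *g, so the proto-segment is *g.
Verify the candidate proto-form against each daughter:
Irvatic: *magerol > megerol > meyerol  (by vowel merger, unconditioned shift)
Dovat: *magerol > magerul > makerul  (by vowel merger, unconditioned shift)
*magerol is the unique common source.

*magerol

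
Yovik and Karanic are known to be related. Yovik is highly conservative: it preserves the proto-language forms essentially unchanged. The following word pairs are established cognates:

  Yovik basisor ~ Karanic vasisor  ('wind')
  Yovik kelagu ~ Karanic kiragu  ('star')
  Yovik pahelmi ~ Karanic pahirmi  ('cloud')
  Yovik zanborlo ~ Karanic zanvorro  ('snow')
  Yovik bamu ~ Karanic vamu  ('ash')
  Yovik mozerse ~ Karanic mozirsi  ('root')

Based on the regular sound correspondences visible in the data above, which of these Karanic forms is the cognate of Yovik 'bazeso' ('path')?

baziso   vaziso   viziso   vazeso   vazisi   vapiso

basisor ~ vasisor, bamu ~ vamu — Yovik b corresponds to Karanic v word-initially before a back vowel.
kelagu ~ kiragu, pahelmi ~ pahirmi — Yovik e corresponds to Karanic i after a consonant, before a consonant other than r, m, n, p, b, f, v.
Applying these to Yovik 'bazeso':
  bazeso → vazeso   (b→v word-initially before a back vowel)
  vazeso → vaziso   (e→i after a consonant, before a consonant other than r, m, n, p, b, f, v)
So the Karanic cognate is 'vaziso'.

vaziso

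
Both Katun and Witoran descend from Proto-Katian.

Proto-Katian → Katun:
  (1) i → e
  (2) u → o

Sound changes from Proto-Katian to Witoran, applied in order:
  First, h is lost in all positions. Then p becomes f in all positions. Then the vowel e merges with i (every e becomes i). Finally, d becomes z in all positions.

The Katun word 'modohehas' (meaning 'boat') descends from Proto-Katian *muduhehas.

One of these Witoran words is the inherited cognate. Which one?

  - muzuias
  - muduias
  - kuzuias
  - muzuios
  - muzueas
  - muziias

muzuias

Witoran: start from *muduhehas.
  rule 1 (h-loss): muduhehas → mudueas
  rule 2: no change — mudueas
  rule 3 (vowel merger): mudueas → muduias
  rule 4 (unconditioned shift): muduias → muzuias
  ⇒ Witoran muzuias
Among the options, 'muzuias' alone shows every Witoran change applied in order.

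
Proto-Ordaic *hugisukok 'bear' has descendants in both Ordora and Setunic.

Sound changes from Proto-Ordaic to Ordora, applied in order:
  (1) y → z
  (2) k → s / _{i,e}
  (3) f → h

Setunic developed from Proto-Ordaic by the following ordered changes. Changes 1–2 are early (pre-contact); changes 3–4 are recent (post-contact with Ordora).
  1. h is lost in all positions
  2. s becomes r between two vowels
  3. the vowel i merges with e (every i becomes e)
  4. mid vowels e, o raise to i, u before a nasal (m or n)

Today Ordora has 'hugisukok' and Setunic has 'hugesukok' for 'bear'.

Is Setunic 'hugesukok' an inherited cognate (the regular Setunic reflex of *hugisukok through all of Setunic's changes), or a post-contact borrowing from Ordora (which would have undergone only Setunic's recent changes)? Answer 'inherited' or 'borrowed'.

borrowed

If inherited, *hugisukok would pass through all of Setunic's changes:
Setunic: *hugisukok
  hugisukok → ugisukok   [h-loss]
  ugisukok → ugirukok   [rhotacism]
  ugirukok → ugerukok   [vowel merger]
  ugerukok (rule 4 does not apply)
  giving Setunic ugerukok.
If borrowed from Ordora 'hugisukok' after the early changes, it would undergo only the recent ones:
  rule 3 (vowel merger): hugisukok → hugesukok
  rule 4 (pre-nasal raising): no change (hugesukok)
  ⇒ as a loan: hugesukok
Setunic 'hugesukok' matches the loan outcome 'hugesukok', not the inherited 'ugerukok' — it skipped the early Setunic changes, so it was borrowed from Ordora.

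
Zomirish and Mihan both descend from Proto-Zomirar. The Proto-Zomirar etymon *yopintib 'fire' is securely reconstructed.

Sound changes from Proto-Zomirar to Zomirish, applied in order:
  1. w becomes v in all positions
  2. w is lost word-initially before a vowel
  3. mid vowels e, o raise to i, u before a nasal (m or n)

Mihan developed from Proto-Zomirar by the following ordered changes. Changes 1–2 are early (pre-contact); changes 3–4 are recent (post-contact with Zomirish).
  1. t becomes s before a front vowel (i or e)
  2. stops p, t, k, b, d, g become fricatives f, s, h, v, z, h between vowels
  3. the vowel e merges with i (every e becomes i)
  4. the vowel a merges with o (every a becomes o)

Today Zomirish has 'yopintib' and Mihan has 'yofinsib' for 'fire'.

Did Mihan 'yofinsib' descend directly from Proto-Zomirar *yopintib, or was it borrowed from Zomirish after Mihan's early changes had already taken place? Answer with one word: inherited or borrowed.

If inherited, *yopintib would pass through all of Mihan's changes:
Mihan: *yopintib
  yopintib → yopinsib   [palatalisation]
  yopinsib → yofinsib   [intervocalic lenition]
  yofinsib (rule 3 does not apply)
  yofinsib (rule 4 does not apply)
  giving Mihan yofinsib.
If borrowed from Zomirish 'yopintib' after the early changes, it would undergo only the recent ones:
  rule 3 (vowel merger): no change (yopintib)
  rule 4 (vowel merger): no change (yopintib)
  ⇒ as a loan: yopintib
Mihan 'yofinsib' matches the inherited outcome exactly, so it is an inherited cognate, not a loan.

inherited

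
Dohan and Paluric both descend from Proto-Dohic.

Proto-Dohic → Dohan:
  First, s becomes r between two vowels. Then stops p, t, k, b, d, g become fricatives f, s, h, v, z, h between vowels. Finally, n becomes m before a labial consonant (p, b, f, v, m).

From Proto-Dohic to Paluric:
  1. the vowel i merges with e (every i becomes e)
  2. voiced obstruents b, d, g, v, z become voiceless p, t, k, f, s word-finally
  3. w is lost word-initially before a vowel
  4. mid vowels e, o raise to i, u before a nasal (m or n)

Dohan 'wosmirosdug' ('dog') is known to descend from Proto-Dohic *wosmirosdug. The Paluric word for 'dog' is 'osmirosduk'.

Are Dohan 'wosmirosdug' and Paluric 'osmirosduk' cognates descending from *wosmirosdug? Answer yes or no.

no

Derive the expected Paluric reflex of *wosmirosdug:
Paluric: start from *wosmirosdug.
  rule 1 (vowel merger): wosmirosdug → wosmerosdug
  rule 2 (final devoicing): wosmerosdug → wosmerosduk
  rule 3 (glide loss): wosmerosduk → osmerosduk
  rule 4: no change — osmerosduk
  ⇒ Paluric osmerosduk
The regular Paluric reflex would be 'osmerosduk', but the attested form is 'osmirosduk'. The correspondence is irregular, so they are not cognates (the Paluric form has a different source).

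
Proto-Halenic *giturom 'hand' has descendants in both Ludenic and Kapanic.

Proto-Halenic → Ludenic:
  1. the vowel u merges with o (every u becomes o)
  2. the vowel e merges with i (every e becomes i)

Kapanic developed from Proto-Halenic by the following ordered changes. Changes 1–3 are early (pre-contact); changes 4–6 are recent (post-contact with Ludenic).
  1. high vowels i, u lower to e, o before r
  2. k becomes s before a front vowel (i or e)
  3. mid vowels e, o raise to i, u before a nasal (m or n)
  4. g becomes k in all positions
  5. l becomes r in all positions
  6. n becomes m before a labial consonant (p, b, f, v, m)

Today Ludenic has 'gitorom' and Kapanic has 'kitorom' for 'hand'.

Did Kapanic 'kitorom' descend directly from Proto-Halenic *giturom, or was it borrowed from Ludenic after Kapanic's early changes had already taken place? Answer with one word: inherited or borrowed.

borrowed

If inherited, *giturom would pass through all of Kapanic's changes:
Kapanic: start from *giturom.
  rule 1 (pre-rhotic lowering): giturom → gitorom
  rule 2: no change — gitorom
  rule 3 (pre-nasal raising): gitorom → gitorum
  rule 4 (unconditioned shift): gitorum → kitorum
  rule 5: no change — kitorum
  rule 6: no change — kitorum
  ⇒ Kapanic kitorum
If borrowed from Ludenic 'gitorom' after the early changes, it would undergo only the recent ones:
  rule 4 (unconditioned shift): gitorom → kitorom
  rule 5 (unconditioned shift): no change (kitorom)
  rule 6 (nasal place assimilation): no change (kitorom)
  ⇒ as a loan: kitorom
Kapanic 'kitorom' matches the loan outcome 'kitorom', not the inherited 'kitorum' — it skipped the early Kapanic changes, so it was borrowed from Ludenic.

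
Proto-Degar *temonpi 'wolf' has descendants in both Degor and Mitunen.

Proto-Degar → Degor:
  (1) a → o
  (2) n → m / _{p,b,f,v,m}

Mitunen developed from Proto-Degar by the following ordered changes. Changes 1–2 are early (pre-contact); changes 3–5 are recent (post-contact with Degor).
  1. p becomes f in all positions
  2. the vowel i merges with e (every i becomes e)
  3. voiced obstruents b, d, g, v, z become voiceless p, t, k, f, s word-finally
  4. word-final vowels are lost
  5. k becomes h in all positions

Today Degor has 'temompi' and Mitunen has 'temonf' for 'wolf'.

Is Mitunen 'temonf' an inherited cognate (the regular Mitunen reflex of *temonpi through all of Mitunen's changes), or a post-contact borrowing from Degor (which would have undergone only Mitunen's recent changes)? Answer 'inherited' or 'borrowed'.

inherited

If inherited, *temonpi would pass through all of Mitunen's changes:
Mitunen: *temonpi
  temonpi → temonfi   [unconditioned shift]
  temonfi → temonfe   [vowel merger]
  temonfe (rule 3 does not apply)
  temonfe → temonf   [apocope]
  temonf (rule 5 does not apply)
  giving Mitunen temonf.
If borrowed from Degor 'temompi' after the early changes, it would undergo only the recent ones:
  rule 3 (final devoicing): no change (temompi)
  rule 4 (apocope): temompi → temomp
  rule 5 (unconditioned shift): no change (temomp)
  ⇒ as a loan: temomp
Mitunen 'temonf' matches the inherited outcome exactly, so it is an inherited cognate, not a loan.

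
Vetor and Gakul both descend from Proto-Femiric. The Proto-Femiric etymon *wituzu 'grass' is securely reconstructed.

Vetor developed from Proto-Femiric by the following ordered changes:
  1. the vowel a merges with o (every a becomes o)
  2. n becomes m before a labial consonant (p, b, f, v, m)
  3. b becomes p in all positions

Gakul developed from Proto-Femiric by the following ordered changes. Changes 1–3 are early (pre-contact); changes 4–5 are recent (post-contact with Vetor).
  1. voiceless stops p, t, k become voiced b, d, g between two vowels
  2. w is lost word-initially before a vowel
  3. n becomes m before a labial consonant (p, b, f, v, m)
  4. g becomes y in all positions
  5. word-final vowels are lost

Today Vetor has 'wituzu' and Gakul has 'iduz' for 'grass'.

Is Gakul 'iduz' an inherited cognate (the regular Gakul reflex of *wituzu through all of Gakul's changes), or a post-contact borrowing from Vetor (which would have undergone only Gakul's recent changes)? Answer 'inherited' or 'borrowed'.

If inherited, *wituzu would pass through all of Gakul's changes:
Gakul: start from *wituzu.
  rule 1 (intervocalic voicing): wituzu → widuzu
  rule 2 (glide loss): widuzu → iduzu
  rule 3: no change — iduzu
  rule 4: no change — iduzu
  rule 5 (apocope): iduzu → iduz
  ⇒ Gakul iduz
If borrowed from Vetor 'wituzu' after the early changes, it would undergo only the recent ones:
  rule 4 (unconditioned shift): no change (wituzu)
  rule 5 (apocope): wituzu → wituz
  ⇒ as a loan: wituz
Gakul 'iduz' matches the inherited outcome exactly, so it is an inherited cognate, not a loan.

inherited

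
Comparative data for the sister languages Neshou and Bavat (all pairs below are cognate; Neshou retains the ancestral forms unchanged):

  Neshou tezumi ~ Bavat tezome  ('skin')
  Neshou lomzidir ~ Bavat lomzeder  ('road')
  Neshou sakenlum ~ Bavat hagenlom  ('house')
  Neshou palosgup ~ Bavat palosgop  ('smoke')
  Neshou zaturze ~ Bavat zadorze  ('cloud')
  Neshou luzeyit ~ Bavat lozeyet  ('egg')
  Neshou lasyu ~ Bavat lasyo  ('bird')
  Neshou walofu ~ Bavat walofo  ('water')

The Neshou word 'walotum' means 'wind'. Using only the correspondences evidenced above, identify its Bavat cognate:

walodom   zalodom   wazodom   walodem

walodom

zaturze ~ zadorze — Neshou t corresponds to Bavat d between vowels (before a back vowel).
tezumi ~ tezome, sakenlum ~ hagenlom — Neshou u corresponds to Bavat o after a consonant, before a nasal.
Applying these to Neshou 'walotum':
  walotum → walodum   (t→d between vowels (before a back vowel))
  walodum → walodom   (u→o after a consonant, before a nasal)
So the Bavat cognate is 'walodom'.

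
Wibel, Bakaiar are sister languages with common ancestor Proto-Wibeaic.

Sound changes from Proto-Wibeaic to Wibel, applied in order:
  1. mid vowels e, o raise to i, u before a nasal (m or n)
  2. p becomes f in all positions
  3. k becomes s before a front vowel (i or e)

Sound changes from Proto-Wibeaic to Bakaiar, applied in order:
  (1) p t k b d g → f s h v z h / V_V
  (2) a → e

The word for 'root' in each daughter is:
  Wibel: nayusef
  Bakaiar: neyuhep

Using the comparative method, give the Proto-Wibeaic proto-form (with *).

Position 2: Wibel has a, Bakaiar has e. Wibel preserves a here (none of its changes turn any other segment into a), so the proto-segment is *a.
Position 7: Wibel has f, Bakaiar has p. Bakaiar preserves p here (none of its changes turn any other segment into p), so the proto-segment is *p.
Position 5: Wibel has s, Bakaiar has h. Taking the neighbouring segments as reconstructed: Wibel s could go back to *k or *s; Bakaiar h could go back to *k or *g or *h — the one source consistent with every daughter is *k.
Verify the candidate proto-form against each daughter:
Wibel: *nayukep > nayukef > nayusef  (by unconditioned shift, palatalisation)
Bakaiar: *nayukep
  nayukep → nayuhep   [intervocalic lenition]
  nayuhep → neyuhep   [vowel merger]
  giving Bakaiar neyuhep.
*nayukep is the unique common source.

*nayukep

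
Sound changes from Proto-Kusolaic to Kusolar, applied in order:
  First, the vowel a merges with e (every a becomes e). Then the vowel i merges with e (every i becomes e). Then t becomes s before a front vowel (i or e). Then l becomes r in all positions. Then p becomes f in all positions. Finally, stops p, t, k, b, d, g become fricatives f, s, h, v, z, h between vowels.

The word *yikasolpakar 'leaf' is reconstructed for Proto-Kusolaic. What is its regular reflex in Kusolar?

Kusolar: *yikasolpakar
  yikasolpakar → yikesolpeker   [vowel merger]
  yikesolpeker → yekesolpeker   [vowel merger]
  yekesolpeker (rule 3 does not apply)
  yekesolpeker → yekesorpeker   [unconditioned shift]
  yekesorpeker → yekesorfeker   [unconditioned shift]
  yekesorfeker → yehesorfeher   [intervocalic lenition]
  giving Kusolar yehesorfeher.

yehesorfeher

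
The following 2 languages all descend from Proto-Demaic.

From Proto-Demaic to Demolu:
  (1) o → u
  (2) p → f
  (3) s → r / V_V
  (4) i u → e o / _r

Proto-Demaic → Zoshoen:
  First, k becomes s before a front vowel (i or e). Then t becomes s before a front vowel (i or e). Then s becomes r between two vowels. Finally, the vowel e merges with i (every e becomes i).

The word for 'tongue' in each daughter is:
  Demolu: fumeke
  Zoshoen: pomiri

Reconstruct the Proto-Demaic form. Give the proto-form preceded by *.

*pomeke

Position 2: Demolu has u, Zoshoen has o. Zoshoen preserves o here (none of its changes turn any other segment into o), so the proto-segment is *o.
Position 5: Demolu has k, Zoshoen has r. Demolu preserves k here (none of its changes turn any other segment into k), so the proto-segment is *k.
This points to *pomeke. Verify forward in each daughter:
Demolu: *pomeke > pumeke > fumeke  (by vowel merger, unconditioned shift)
Zoshoen: *pomeke > pomese > pomere > pomiri  (by palatalisation, rhotacism, vowel merger)
No other proto-form is consistent with every reflex, so the reconstruction is *pomeke.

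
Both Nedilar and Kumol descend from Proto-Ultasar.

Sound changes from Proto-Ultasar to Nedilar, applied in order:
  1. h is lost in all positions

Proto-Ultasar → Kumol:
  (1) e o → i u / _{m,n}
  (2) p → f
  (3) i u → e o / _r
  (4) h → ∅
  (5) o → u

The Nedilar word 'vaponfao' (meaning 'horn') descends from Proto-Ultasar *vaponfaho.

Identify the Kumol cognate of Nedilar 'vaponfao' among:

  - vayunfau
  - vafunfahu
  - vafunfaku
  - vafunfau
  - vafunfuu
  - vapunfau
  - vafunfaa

Kumol: start from *vaponfaho.
  rule 1 (pre-nasal raising): vaponfaho → vapunfaho
  rule 2 (unconditioned shift): vapunfaho → vafunfaho
  rule 3: no change — vafunfaho
  rule 4 (h-loss): vafunfaho → vafunfao
  rule 5 (vowel merger): vafunfao → vafunfau
  ⇒ Kumol vafunfau
The other candidates each miss or misapply at least one Kumol change.

vafunfau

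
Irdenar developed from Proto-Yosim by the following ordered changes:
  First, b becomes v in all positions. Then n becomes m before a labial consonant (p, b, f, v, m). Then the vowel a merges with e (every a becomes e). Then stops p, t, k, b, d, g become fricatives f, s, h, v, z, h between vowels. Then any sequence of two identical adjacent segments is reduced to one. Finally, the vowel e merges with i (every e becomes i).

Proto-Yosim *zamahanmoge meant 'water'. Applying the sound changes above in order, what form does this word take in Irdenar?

Irdenar: start from *zamahanmoge.
  rule 1: no change — zamahanmoge
  rule 2 (nasal place assimilation): zamahanmoge → zamahammoge
  rule 3 (vowel merger): zamahammoge → zemehemmoge
  rule 4 (intervocalic lenition): zemehemmoge → zemehemmohe
  rule 5 (degemination): zemehemmohe → zemehemohe
  rule 6 (vowel merger): zemehemohe → zimihimohi
  ⇒ Irdenar zimihimohi

zimihimohi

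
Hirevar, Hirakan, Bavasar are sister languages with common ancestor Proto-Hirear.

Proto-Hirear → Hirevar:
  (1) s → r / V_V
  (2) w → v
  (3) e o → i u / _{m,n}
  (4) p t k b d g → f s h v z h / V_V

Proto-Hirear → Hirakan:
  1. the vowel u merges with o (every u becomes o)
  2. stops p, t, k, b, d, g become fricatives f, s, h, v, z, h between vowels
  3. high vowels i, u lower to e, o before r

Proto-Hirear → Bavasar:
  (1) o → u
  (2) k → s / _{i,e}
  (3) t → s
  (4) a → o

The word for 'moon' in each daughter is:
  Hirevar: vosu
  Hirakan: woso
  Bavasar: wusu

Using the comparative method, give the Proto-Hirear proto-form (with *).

Position 1: Hirevar has v, Hirakan has w, Bavasar has w. Hirakan preserves w here (none of its changes turn any other segment into w), so the proto-segment is *w.
Position 3: Hirevar has s, Hirakan has s, Bavasar has s. Taking the neighbouring segments as reconstructed: Hirevar s can only go back to *t; Hirakan s could go back to *t or *s; Bavasar s could go back to *t or *s — the one source consistent with every daughter is *t.
Position 2: Hirevar has o, Hirakan has o, Bavasar has u. Hirevar preserves o here (none of its changes turn any other segment into o), so the proto-segment is *o.
This points to *wotu. Verify forward in each daughter:
Hirevar: *wotu
  wotu (rule 1 does not apply)
  wotu → votu   [unconditioned shift]
  votu (rule 3 does not apply)
  votu → vosu   [intervocalic lenition]
  giving Hirevar vosu.
Hirakan: *wotu
  wotu → woto   [vowel merger]
  woto → woso   [intervocalic lenition]
  woso (rule 3 does not apply)
  giving Hirakan woso.
Bavasar: start from *wotu.
  rule 1 (vowel merger): wotu → wutu
  rule 2: no change — wutu
  rule 3 (unconditioned shift): wutu → wusu
  rule 4: no change — wusu
  ⇒ Bavasar wusu
No other proto-form is consistent with every reflex, so the reconstruction is *wotu.

*wotu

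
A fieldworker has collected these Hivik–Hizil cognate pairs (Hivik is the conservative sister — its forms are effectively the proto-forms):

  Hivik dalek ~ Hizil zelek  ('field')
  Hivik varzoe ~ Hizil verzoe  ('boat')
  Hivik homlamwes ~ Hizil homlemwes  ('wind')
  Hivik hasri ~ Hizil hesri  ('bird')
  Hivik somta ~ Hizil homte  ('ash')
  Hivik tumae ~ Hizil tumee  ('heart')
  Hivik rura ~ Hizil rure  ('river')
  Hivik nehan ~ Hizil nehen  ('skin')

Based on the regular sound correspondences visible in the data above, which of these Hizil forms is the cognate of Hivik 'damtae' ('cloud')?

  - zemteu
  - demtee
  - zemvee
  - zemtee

dalek ~ zelek — Hivik d corresponds to Hizil z word-initially before a back vowel.
homlamwes ~ homlemwes — Hivik a corresponds to Hizil e after a consonant, before a nasal.
tumae ~ tumee — Hivik a corresponds to Hizil e after a consonant, before a front vowel.
Applying these to Hivik 'damtae':
  damtae → zamtae   (d→z word-initially before a back vowel)
  zamtae → zemtae   (a→e after a consonant, before a nasal)
  zemtae → zemtee   (a→e after a consonant, before a front vowel)
So the Hizil cognate is 'zemtee'.

zemtee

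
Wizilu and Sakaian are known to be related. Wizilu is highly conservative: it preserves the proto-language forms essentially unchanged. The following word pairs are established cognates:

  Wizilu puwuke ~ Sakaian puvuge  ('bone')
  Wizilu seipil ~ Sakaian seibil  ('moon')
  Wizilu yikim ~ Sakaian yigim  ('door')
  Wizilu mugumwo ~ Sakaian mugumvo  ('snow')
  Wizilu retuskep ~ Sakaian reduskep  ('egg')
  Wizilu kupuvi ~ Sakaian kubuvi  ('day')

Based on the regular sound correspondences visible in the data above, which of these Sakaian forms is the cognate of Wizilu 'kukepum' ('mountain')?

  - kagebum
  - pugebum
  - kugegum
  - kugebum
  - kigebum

puwuke ~ puvuge — Wizilu k corresponds to Sakaian g between vowels (before a front vowel).
kupuvi ~ kubuvi — Wizilu p corresponds to Sakaian b between vowels (before a back vowel).
Applying these to Wizilu 'kukepum':
  kukepum → kugepum   (k→g between vowels (before a front vowel))
  kugepum → kugebum   (p→b between vowels (before a back vowel))
So the Sakaian cognate is 'kugebum'.

kugebum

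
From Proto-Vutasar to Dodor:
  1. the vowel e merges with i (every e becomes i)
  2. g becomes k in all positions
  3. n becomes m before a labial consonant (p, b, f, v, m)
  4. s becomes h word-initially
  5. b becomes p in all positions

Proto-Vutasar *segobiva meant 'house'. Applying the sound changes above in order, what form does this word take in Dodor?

Dodor: *segobiva
  segobiva → sigobiva   [vowel merger]
  sigobiva → sikobiva   [unconditioned shift]
  sikobiva (rule 3 does not apply)
  sikobiva → hikobiva   [debuccalisation]
  hikobiva → hikopiva   [unconditioned shift]
  giving Dodor hikopiva.

hikopiva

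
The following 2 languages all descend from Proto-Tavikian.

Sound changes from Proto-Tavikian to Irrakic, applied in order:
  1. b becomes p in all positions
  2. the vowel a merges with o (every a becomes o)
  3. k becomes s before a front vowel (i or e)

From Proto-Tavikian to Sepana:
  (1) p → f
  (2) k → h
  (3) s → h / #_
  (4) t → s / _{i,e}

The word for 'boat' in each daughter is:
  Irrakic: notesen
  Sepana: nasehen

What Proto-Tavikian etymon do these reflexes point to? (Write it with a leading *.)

*nateken

Position 5: Irrakic has s, Sepana has h. Taking the neighbouring segments as reconstructed: Irrakic s could go back to *k or *s; Sepana h could go back to *k or *h — the one source consistent with every daughter is *k.
Position 3: Irrakic has t, Sepana has s. Irrakic preserves t here (none of its changes turn any other segment into t), so the proto-segment is *t.
Position 2: Irrakic has o, Sepana has a. Sepana preserves a here (none of its changes turn any other segment into a), so the proto-segment is *a.
The remaining positions agree across the daughters. Check the candidate against every language:
Irrakic: *nateken
  nateken (rule 1 does not apply)
  nateken → noteken   [vowel merger]
  noteken → notesen   [palatalisation]
  giving Irrakic notesen.
Sepana: *nateken > natehen > nasehen  (by unconditioned shift, palatalisation)
No other proto-form is consistent with every reflex, so the reconstruction is *nateken.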